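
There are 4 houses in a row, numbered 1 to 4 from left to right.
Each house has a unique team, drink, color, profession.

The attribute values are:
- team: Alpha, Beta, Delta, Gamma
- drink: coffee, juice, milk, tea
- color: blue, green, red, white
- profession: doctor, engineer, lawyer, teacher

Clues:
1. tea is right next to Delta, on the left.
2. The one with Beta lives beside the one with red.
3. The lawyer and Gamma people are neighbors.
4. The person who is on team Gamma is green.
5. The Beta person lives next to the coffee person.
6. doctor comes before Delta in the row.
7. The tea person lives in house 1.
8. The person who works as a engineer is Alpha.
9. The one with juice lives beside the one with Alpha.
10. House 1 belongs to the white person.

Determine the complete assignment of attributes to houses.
Solution:

House | Team | Drink | Color | Profession
-----------------------------------------
  1   | Beta | tea | white | doctor
  2   | Delta | coffee | red | lawyer
  3   | Gamma | juice | green | teacher
  4   | Alpha | milk | blue | engineer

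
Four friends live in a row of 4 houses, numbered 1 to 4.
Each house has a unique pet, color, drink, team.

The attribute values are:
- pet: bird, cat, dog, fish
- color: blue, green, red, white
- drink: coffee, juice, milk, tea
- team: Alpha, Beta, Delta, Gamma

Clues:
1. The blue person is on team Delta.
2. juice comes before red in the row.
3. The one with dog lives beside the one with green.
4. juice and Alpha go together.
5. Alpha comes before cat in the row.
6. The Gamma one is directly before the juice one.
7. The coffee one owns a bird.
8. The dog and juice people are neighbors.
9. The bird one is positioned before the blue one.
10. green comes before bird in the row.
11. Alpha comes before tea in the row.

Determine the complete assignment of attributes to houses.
Solution:

House | Pet | Color | Drink | Team
----------------------------------
  1   | dog | white | milk | Gamma
  2   | fish | green | juice | Alpha
  3   | bird | red | coffee | Beta
  4   | cat | blue | tea | Delta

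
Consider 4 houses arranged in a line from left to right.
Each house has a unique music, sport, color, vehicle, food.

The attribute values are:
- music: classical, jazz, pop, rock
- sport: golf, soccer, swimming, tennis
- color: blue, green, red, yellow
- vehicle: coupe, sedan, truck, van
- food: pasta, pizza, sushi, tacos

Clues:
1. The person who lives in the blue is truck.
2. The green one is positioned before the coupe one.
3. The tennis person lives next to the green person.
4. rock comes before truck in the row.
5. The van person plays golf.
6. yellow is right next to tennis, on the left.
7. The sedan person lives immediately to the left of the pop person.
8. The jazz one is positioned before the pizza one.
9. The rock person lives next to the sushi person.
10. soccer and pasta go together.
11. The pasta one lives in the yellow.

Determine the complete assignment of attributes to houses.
Solution:

House | Music | Sport | Color | Vehicle | Food
----------------------------------------------
  1   | rock | soccer | yellow | sedan | pasta
  2   | pop | tennis | blue | truck | sushi
  3   | jazz | golf | green | van | tacos
  4   | classical | swimming | red | coupe | pizza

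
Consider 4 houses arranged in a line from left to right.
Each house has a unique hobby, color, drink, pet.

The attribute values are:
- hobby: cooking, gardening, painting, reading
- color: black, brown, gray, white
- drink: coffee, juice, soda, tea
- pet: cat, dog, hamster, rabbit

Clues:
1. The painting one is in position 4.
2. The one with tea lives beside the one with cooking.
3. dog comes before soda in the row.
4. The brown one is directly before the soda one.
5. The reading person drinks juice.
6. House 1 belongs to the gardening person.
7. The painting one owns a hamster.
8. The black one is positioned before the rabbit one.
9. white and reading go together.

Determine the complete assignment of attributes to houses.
Solution:

House | Hobby | Color | Drink | Pet
-----------------------------------
  1   | gardening | brown | tea | dog
  2   | cooking | black | soda | cat
  3   | reading | white | juice | rabbit
  4   | painting | gray | coffee | hamster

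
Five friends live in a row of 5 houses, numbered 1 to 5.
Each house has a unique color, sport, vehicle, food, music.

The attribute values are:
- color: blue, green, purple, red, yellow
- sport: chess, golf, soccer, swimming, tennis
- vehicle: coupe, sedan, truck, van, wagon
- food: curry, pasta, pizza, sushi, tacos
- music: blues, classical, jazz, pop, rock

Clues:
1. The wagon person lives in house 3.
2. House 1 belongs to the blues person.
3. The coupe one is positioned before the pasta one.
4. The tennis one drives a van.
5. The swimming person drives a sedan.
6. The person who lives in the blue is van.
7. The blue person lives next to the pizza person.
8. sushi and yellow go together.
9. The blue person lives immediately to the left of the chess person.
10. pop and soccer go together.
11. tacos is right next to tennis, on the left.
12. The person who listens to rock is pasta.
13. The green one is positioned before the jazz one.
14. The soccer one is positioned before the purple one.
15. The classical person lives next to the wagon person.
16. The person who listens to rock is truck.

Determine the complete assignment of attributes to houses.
Solution:

House | Color | Sport | Vehicle | Food | Music
----------------------------------------------
  1   | green | swimming | sedan | tacos | blues
  2   | blue | tennis | van | curry | classical
  3   | red | chess | wagon | pizza | jazz
  4   | yellow | soccer | coupe | sushi | pop
  5   | purple | golf | truck | pasta | rock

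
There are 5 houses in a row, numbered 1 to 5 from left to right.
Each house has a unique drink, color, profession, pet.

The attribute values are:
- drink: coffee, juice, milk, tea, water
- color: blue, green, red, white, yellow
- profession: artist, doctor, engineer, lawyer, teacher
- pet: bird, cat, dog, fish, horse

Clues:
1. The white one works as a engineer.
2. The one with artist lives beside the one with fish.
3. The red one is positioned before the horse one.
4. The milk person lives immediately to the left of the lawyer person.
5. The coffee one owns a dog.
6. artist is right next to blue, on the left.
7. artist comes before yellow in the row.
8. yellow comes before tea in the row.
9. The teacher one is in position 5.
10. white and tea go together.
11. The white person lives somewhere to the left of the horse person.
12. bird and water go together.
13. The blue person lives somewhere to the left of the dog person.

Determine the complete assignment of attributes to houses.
Solution:

House | Drink | Color | Profession | Pet
----------------------------------------
  1   | water | red | artist | bird
  2   | milk | blue | doctor | fish
  3   | coffee | yellow | lawyer | dog
  4   | tea | white | engineer | cat
  5   | juice | green | teacher | horse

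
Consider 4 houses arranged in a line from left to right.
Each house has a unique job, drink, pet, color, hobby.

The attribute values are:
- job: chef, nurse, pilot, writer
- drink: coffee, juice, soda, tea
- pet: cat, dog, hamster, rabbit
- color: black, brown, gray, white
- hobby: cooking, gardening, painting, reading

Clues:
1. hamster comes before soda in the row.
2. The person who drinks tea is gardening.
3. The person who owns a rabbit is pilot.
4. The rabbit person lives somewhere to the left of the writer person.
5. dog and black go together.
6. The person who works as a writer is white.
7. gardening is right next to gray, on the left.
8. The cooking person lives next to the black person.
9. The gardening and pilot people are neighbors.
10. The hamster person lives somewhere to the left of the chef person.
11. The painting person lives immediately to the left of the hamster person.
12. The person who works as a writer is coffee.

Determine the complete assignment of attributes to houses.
Solution:

House | Job | Drink | Pet | Color | Hobby
-----------------------------------------
  1   | nurse | tea | cat | brown | gardening
  2   | pilot | juice | rabbit | gray | painting
  3   | writer | coffee | hamster | white | cooking
  4   | chef | soda | dog | black | reading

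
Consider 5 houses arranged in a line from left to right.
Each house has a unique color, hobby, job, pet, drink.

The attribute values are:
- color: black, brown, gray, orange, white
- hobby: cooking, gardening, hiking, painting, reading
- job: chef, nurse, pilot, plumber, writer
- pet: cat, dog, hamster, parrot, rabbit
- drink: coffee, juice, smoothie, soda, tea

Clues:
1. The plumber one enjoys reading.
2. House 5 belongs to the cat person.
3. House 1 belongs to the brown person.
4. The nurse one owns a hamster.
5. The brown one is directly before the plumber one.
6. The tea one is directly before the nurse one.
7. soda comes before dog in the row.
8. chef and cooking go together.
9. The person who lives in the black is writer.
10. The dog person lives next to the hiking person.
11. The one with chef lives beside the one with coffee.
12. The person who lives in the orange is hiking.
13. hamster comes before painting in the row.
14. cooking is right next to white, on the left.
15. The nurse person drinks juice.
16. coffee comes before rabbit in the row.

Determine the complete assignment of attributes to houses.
Solution:

House | Color | Hobby | Job | Pet | Drink
-----------------------------------------
  1   | brown | cooking | chef | parrot | soda
  2   | white | reading | plumber | dog | coffee
  3   | orange | hiking | pilot | rabbit | tea
  4   | gray | gardening | nurse | hamster | juice
  5   | black | painting | writer | cat | smoothie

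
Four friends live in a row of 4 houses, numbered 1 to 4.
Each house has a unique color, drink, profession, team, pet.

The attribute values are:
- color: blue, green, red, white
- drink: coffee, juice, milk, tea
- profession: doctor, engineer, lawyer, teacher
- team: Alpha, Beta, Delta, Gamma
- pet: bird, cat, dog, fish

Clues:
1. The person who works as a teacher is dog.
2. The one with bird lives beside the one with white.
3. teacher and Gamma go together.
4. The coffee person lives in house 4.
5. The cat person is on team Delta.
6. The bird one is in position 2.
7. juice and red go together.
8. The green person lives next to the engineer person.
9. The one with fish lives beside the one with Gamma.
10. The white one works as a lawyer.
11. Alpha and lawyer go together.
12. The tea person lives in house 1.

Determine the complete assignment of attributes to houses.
Solution:

House | Color | Drink | Profession | Team | Pet
-----------------------------------------------
  1   | green | tea | doctor | Delta | cat
  2   | red | juice | engineer | Beta | bird
  3   | white | milk | lawyer | Alpha | fish
  4   | blue | coffee | teacher | Gamma | dog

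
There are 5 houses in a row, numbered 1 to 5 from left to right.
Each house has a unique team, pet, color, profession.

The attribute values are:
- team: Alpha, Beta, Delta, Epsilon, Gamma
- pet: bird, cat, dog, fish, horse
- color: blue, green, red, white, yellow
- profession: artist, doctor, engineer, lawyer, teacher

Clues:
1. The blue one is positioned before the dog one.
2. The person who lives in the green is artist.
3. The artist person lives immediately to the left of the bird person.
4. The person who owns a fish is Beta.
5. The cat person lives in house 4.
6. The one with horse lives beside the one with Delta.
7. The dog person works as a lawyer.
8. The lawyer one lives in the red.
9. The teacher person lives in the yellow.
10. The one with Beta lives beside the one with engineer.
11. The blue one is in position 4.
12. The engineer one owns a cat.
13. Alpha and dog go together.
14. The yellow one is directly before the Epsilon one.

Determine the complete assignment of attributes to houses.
Solution:

House | Team | Pet | Color | Profession
---------------------------------------
  1   | Gamma | horse | green | artist
  2   | Delta | bird | white | doctor
  3   | Beta | fish | yellow | teacher
  4   | Epsilon | cat | blue | engineer
  5   | Alpha | dog | red | lawyer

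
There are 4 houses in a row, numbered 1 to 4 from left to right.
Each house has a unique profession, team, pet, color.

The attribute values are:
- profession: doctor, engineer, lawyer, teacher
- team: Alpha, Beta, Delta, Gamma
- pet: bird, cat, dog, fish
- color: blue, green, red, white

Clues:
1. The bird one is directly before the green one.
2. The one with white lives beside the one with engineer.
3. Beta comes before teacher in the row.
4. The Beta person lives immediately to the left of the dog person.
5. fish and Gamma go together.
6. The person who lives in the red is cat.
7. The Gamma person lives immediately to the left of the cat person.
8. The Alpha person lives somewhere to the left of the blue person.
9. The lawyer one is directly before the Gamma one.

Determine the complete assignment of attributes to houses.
Solution:

House | Profession | Team | Pet | Color
---------------------------------------
  1   | lawyer | Alpha | bird | white
  2   | engineer | Gamma | fish | green
  3   | doctor | Beta | cat | red
  4   | teacher | Delta | dog | blue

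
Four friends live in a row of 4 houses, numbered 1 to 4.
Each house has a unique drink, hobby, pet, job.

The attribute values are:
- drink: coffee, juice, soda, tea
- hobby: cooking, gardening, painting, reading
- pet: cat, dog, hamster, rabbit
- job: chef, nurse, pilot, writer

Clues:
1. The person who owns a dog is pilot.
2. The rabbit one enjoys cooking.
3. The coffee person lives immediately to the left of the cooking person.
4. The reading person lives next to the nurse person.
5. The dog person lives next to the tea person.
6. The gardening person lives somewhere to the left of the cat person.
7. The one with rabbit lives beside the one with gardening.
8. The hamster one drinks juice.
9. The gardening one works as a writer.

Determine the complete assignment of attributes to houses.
Solution:

House | Drink | Hobby | Pet | Job
---------------------------------
  1   | coffee | reading | dog | pilot
  2   | tea | cooking | rabbit | nurse
  3   | juice | gardening | hamster | writer
  4   | soda | painting | cat | chef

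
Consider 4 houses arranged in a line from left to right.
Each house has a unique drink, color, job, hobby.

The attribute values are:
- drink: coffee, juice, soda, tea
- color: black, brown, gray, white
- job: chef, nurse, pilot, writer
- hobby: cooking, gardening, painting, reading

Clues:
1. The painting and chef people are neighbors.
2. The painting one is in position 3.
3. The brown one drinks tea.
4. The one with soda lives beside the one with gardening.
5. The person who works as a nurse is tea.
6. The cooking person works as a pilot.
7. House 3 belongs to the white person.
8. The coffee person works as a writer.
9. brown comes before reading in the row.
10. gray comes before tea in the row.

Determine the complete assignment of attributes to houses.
Solution:

House | Drink | Color | Job | Hobby
-----------------------------------
  1   | soda | gray | pilot | cooking
  2   | tea | brown | nurse | gardening
  3   | coffee | white | writer | painting
  4   | juice | black | chef | reading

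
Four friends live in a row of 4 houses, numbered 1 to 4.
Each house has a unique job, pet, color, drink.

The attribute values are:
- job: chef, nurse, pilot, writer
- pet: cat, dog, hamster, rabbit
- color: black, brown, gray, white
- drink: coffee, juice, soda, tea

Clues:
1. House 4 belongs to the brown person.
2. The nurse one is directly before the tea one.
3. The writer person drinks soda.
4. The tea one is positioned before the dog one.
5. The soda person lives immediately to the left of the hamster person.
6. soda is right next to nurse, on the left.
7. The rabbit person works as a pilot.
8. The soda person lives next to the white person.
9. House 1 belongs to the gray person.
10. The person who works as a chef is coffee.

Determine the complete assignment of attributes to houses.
Solution:

House | Job | Pet | Color | Drink
---------------------------------
  1   | writer | cat | gray | soda
  2   | nurse | hamster | white | juice
  3   | pilot | rabbit | black | tea
  4   | chef | dog | brown | coffee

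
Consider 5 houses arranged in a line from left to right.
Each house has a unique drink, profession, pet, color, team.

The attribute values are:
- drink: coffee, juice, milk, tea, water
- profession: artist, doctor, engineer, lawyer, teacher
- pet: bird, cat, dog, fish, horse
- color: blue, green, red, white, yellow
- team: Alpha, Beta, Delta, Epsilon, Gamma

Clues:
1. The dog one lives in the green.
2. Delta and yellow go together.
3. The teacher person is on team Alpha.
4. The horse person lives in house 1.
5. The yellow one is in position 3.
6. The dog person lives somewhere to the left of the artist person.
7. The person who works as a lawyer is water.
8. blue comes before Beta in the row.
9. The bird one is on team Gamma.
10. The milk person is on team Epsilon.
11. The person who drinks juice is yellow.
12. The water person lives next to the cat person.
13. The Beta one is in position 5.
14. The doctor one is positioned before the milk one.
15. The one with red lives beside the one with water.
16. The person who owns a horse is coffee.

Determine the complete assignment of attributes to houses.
Solution:

House | Drink | Profession | Pet | Color | Team
-----------------------------------------------
  1   | coffee | teacher | horse | red | Alpha
  2   | water | lawyer | bird | blue | Gamma
  3   | juice | doctor | cat | yellow | Delta
  4   | milk | engineer | dog | green | Epsilon
  5   | tea | artist | fish | white | Beta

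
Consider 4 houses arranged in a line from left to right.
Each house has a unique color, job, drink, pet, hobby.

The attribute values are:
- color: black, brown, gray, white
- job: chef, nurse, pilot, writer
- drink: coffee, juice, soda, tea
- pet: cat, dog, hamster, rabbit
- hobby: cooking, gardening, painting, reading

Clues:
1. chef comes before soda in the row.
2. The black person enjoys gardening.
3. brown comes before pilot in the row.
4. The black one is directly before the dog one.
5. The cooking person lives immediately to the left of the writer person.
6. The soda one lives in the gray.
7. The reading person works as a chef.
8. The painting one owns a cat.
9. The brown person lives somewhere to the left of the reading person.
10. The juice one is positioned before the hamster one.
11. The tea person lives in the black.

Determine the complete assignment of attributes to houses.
Solution:

House | Color | Job | Drink | Pet | Hobby
-----------------------------------------
  1   | brown | nurse | juice | rabbit | cooking
  2   | black | writer | tea | hamster | gardening
  3   | white | chef | coffee | dog | reading
  4   | gray | pilot | soda | cat | painting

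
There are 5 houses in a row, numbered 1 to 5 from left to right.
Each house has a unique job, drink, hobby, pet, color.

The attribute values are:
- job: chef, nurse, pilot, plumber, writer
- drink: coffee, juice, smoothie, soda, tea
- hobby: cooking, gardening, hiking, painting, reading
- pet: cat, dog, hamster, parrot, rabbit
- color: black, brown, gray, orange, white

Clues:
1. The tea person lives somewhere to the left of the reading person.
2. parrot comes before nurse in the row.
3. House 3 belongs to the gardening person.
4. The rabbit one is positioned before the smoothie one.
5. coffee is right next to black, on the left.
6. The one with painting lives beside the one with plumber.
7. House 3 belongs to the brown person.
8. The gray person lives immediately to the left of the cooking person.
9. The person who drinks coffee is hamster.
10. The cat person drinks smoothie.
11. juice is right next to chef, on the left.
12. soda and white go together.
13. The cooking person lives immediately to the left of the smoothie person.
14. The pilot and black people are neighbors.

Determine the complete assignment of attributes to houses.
Solution:

House | Job | Drink | Hobby | Pet | Color
-----------------------------------------
  1   | pilot | coffee | painting | hamster | gray
  2   | plumber | juice | cooking | rabbit | black
  3   | chef | smoothie | gardening | cat | brown
  4   | writer | tea | hiking | parrot | orange
  5   | nurse | soda | reading | dog | white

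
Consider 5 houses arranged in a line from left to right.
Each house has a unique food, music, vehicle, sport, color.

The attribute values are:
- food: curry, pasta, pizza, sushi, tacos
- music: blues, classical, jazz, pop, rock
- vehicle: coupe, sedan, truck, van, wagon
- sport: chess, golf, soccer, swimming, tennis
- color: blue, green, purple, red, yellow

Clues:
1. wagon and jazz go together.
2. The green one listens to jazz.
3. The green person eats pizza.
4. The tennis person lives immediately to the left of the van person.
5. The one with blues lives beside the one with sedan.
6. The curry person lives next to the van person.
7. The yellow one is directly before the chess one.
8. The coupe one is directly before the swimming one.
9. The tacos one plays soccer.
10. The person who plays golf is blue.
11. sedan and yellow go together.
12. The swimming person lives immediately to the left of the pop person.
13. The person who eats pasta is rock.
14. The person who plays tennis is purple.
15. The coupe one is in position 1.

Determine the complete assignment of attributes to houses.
Solution:

House | Food | Music | Vehicle | Sport | Color
----------------------------------------------
  1   | curry | classical | coupe | tennis | purple
  2   | sushi | blues | van | swimming | red
  3   | tacos | pop | sedan | soccer | yellow
  4   | pizza | jazz | wagon | chess | green
  5   | pasta | rock | truck | golf | blue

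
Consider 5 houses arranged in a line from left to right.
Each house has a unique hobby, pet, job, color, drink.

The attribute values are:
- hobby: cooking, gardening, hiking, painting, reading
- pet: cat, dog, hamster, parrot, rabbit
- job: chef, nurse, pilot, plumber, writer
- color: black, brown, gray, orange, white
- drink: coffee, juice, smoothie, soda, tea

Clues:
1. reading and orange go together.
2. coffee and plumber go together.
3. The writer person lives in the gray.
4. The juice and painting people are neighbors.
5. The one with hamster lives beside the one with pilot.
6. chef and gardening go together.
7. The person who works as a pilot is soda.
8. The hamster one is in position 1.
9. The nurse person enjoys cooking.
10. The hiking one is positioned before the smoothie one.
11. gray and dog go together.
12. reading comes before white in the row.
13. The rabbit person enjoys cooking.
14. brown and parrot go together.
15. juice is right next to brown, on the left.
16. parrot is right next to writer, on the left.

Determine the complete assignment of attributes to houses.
Solution:

House | Hobby | Pet | Job | Color | Drink
-----------------------------------------
  1   | gardening | hamster | chef | black | juice
  2   | painting | parrot | pilot | brown | soda
  3   | hiking | dog | writer | gray | tea
  4   | reading | cat | plumber | orange | coffee
  5   | cooking | rabbit | nurse | white | smoothie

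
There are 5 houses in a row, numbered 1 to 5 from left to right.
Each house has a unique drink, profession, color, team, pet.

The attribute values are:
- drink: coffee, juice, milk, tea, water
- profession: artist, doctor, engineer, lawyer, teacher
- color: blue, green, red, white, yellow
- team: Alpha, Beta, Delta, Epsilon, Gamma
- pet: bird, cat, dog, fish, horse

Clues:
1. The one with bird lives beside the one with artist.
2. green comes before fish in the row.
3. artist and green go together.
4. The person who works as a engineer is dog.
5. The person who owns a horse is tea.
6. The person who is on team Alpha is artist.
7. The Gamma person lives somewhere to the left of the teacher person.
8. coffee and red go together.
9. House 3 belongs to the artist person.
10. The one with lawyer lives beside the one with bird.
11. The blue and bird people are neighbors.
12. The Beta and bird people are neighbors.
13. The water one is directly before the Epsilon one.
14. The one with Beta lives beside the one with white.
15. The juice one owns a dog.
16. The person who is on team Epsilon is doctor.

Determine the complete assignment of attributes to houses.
Solution:

House | Drink | Profession | Color | Team | Pet
-----------------------------------------------
  1   | water | lawyer | blue | Beta | cat
  2   | milk | doctor | white | Epsilon | bird
  3   | tea | artist | green | Alpha | horse
  4   | juice | engineer | yellow | Gamma | dog
  5   | coffee | teacher | red | Delta | fish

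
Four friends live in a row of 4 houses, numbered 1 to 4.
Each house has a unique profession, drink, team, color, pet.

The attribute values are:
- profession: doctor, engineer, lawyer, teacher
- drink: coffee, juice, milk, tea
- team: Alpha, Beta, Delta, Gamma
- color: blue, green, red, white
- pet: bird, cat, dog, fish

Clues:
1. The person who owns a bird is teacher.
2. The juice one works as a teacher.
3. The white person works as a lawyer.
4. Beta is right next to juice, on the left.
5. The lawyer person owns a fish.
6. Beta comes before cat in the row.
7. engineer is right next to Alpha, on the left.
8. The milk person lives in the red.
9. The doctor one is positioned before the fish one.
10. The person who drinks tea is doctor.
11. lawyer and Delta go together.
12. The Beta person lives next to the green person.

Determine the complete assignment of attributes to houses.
Solution:

House | Profession | Drink | Team | Color | Pet
-----------------------------------------------
  1   | engineer | milk | Beta | red | dog
  2   | teacher | juice | Alpha | green | bird
  3   | doctor | tea | Gamma | blue | cat
  4   | lawyer | coffee | Delta | white | fish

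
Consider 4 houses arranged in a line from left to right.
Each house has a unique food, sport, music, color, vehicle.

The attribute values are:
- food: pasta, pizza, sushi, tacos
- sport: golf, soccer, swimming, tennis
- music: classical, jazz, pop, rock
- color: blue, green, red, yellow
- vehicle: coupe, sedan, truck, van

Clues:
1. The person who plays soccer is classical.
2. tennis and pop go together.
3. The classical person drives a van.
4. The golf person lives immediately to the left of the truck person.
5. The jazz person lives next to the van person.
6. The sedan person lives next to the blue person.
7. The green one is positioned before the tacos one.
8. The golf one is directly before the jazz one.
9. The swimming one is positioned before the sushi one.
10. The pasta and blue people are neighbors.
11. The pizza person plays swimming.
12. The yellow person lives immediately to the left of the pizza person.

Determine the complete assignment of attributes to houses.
Solution:

House | Food | Sport | Music | Color | Vehicle
----------------------------------------------
  1   | pasta | golf | rock | yellow | sedan
  2   | pizza | swimming | jazz | blue | truck
  3   | sushi | soccer | classical | green | van
  4   | tacos | tennis | pop | red | coupe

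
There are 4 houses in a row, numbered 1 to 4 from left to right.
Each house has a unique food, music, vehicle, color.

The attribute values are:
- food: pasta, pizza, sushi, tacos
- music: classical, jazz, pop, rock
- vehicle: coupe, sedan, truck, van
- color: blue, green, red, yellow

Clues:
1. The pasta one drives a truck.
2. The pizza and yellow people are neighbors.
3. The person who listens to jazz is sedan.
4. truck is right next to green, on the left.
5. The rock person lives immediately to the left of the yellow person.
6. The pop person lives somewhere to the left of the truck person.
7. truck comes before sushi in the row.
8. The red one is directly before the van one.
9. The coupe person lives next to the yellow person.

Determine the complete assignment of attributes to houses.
Solution:

House | Food | Music | Vehicle | Color
--------------------------------------
  1   | pizza | rock | coupe | red
  2   | tacos | pop | van | yellow
  3   | pasta | classical | truck | blue
  4   | sushi | jazz | sedan | green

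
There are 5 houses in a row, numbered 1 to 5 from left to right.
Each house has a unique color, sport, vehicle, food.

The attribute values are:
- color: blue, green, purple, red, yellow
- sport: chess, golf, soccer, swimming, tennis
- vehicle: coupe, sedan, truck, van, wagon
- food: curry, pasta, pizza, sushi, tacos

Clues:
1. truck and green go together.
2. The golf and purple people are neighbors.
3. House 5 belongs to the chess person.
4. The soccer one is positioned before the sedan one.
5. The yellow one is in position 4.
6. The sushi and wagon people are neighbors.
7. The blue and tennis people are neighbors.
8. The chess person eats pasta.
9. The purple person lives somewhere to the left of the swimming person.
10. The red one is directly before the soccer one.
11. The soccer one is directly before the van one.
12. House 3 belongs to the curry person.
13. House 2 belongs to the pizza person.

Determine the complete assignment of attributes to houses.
Solution:

House | Color | Sport | Vehicle | Food
--------------------------------------
  1   | red | golf | coupe | sushi
  2   | purple | soccer | wagon | pizza
  3   | blue | swimming | van | curry
  4   | yellow | tennis | sedan | tacos
  5   | green | chess | truck | pasta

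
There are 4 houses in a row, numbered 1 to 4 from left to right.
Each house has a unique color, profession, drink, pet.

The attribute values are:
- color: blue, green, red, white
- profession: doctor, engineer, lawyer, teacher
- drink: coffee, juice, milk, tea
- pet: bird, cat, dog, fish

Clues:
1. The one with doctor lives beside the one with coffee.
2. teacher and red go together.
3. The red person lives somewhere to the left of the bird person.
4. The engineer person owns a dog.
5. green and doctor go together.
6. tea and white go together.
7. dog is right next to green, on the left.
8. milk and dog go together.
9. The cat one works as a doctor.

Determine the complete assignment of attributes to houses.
Solution:

House | Color | Profession | Drink | Pet
----------------------------------------
  1   | blue | engineer | milk | dog
  2   | green | doctor | juice | cat
  3   | red | teacher | coffee | fish
  4   | white | lawyer | tea | bird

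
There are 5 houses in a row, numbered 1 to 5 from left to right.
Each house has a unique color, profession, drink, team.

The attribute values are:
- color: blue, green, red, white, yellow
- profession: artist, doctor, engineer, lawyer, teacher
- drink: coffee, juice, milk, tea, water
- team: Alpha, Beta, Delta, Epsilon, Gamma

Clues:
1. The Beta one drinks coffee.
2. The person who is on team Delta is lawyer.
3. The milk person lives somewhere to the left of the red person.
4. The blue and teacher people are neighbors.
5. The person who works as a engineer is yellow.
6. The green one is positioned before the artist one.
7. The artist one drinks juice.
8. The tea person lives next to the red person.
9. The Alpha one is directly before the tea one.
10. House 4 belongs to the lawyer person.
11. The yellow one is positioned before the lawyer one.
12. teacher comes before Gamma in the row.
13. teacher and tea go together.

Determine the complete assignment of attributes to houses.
Solution:

House | Color | Profession | Drink | Team
-----------------------------------------
  1   | yellow | engineer | coffee | Beta
  2   | blue | doctor | milk | Alpha
  3   | green | teacher | tea | Epsilon
  4   | red | lawyer | water | Delta
  5   | white | artist | juice | Gamma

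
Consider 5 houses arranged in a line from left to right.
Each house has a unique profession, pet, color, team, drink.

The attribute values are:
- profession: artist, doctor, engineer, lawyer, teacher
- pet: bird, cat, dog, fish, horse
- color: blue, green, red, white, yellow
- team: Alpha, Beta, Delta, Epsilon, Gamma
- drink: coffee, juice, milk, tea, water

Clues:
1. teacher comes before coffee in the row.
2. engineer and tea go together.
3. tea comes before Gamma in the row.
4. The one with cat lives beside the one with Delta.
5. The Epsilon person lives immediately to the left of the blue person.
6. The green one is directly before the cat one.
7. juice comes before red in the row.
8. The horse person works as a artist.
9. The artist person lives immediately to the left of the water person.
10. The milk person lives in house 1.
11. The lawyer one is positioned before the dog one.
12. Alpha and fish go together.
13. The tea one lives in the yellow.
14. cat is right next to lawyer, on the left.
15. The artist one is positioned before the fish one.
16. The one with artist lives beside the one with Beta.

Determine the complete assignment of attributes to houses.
Solution:

House | Profession | Pet | Color | Team | Drink
-----------------------------------------------
  1   | artist | horse | green | Epsilon | milk
  2   | teacher | cat | blue | Beta | water
  3   | lawyer | bird | white | Delta | juice
  4   | engineer | fish | yellow | Alpha | tea
  5   | doctor | dog | red | Gamma | coffee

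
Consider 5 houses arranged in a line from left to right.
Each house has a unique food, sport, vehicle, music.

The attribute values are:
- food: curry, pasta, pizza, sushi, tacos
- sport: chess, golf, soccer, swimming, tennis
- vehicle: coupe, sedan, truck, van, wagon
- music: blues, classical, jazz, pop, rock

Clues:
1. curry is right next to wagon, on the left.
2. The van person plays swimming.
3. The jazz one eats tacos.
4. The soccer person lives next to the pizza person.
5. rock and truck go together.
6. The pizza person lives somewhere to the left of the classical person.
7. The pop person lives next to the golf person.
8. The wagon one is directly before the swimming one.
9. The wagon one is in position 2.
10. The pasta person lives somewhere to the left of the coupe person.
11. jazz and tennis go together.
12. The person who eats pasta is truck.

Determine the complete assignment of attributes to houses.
Solution:

House | Food | Sport | Vehicle | Music
--------------------------------------
  1   | curry | soccer | sedan | pop
  2   | pizza | golf | wagon | blues
  3   | sushi | swimming | van | classical
  4   | pasta | chess | truck | rock
  5   | tacos | tennis | coupe | jazz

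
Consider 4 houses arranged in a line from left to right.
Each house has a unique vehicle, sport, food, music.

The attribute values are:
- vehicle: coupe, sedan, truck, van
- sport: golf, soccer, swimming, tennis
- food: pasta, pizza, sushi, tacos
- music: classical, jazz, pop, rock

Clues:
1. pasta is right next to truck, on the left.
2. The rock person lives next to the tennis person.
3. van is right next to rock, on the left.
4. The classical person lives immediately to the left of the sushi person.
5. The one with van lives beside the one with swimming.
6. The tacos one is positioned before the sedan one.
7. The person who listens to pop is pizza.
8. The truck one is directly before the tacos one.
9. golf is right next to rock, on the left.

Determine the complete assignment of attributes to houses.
Solution:

House | Vehicle | Sport | Food | Music
--------------------------------------
  1   | van | golf | pasta | classical
  2   | truck | swimming | sushi | rock
  3   | coupe | tennis | tacos | jazz
  4   | sedan | soccer | pizza | pop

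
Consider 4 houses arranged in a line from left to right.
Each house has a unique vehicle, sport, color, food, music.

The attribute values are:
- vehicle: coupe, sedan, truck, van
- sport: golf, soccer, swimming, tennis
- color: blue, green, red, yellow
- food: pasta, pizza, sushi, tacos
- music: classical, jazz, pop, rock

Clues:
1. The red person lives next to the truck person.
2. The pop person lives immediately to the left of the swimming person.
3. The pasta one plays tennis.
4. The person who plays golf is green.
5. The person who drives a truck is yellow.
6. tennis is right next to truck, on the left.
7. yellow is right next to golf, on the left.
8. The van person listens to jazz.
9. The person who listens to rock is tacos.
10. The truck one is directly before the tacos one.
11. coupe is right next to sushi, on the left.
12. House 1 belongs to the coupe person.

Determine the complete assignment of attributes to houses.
Solution:

House | Vehicle | Sport | Color | Food | Music
----------------------------------------------
  1   | coupe | tennis | red | pasta | pop
  2   | truck | swimming | yellow | sushi | classical
  3   | sedan | golf | green | tacos | rock
  4   | van | soccer | blue | pizza | jazz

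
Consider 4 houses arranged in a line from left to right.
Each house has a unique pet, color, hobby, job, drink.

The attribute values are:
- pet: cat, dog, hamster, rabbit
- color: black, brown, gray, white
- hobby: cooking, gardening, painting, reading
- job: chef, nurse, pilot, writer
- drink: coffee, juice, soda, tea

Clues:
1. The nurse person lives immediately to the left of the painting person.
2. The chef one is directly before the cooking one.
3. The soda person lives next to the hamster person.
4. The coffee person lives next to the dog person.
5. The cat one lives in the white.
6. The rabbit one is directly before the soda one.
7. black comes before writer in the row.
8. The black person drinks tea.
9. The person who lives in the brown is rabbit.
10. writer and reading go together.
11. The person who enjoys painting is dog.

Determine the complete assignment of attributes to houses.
Solution:

House | Pet | Color | Hobby | Job | Drink
-----------------------------------------
  1   | rabbit | brown | gardening | nurse | coffee
  2   | dog | gray | painting | chef | soda
  3   | hamster | black | cooking | pilot | tea
  4   | cat | white | reading | writer | juice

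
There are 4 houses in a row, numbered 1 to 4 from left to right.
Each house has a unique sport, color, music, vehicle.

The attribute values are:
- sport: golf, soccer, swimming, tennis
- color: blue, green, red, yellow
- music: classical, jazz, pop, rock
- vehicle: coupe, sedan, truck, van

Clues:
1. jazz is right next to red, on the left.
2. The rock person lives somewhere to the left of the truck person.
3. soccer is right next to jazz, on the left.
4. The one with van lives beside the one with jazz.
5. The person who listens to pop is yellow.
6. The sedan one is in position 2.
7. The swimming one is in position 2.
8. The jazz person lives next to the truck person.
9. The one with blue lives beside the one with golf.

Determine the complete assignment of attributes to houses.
Solution:

House | Sport | Color | Music | Vehicle
---------------------------------------
  1   | soccer | green | rock | van
  2   | swimming | blue | jazz | sedan
  3   | golf | red | classical | truck
  4   | tennis | yellow | pop | coupe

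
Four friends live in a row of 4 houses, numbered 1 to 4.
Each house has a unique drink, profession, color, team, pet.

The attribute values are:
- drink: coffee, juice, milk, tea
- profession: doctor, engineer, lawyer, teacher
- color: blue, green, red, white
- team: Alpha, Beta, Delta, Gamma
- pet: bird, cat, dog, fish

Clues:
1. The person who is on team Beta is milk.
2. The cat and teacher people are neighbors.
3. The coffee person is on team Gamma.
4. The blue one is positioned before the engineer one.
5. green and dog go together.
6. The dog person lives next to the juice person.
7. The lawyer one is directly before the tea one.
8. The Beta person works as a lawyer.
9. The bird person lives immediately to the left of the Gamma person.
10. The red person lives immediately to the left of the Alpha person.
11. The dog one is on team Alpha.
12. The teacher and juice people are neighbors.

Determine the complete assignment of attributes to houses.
Solution:

House | Drink | Profession | Color | Team | Pet
-----------------------------------------------
  1   | milk | lawyer | red | Beta | cat
  2   | tea | teacher | green | Alpha | dog
  3   | juice | doctor | blue | Delta | bird
  4   | coffee | engineer | white | Gamma | fish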